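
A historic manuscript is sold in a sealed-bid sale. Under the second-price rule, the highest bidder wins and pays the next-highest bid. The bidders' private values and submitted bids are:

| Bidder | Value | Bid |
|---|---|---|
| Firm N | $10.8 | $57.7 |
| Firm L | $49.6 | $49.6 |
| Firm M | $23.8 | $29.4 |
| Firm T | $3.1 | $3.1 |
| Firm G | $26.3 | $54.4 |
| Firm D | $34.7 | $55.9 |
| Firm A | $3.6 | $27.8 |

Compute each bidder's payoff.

Payoffs: Firm N -$45.1, Firm L $0.0, Firm M $0.0, Firm T $0.0, Firm G $0.0, Firm D $0.0, Firm A $0.0.

Ordered from highest: Firm N $57.7; Firm D $55.9; Firm G $54.4; Firm L $49.6; Firm M $29.4; Firm A $27.8; Firm T $3.1.
Firm N has the top bid and wins; the price is the second-highest bid, $55.9.
Firm N's payoff = $10.8 − $55.9 = -$45.1. All other bidders lose, so their payoff is 0.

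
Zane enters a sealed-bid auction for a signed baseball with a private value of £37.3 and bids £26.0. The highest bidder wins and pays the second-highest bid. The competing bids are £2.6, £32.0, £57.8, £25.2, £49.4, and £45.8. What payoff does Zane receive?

Highest competing bid: £57.8.
Zane's bid £26.0 is not the highest, so Zane loses, pays nothing, and earns zero payoff.

Zane's payoff: £0.0.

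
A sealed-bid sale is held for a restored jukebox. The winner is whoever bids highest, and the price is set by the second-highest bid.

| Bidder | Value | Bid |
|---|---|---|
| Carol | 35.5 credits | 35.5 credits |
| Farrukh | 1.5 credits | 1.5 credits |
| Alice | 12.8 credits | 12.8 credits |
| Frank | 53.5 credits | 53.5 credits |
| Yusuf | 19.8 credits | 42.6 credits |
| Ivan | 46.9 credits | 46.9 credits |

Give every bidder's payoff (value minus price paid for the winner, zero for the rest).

Carol 0.0 credits, Farrukh 0.0 credits, Alice 0.0 credits, Frank 6.6 credits, Yusuf 0.0 credits, Ivan 0.0 credits.

Ordered from highest: Frank 53.5 credits, then Ivan 46.9 credits, then Yusuf 42.6 credits, then Carol 35.5 credits, then Alice 12.8 credits, then Farrukh 1.5 credits.
Frank has the top bid and wins; the price is the second-highest bid, 46.9 credits.
Frank's payoff = 53.5 credits − 46.9 credits = 6.6 credits. All other bidders lose, so their payoff is 0.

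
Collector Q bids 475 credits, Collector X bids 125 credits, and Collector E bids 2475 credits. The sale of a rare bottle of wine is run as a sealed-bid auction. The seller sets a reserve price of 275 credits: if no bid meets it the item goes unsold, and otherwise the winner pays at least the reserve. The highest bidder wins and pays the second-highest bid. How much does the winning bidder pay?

The winner pays 475 credits.

Bids in descending order: Collector E 2475 credits > Collector Q 475 credits > Collector X 125 credits.
Collector E has the highest bid, so Collector E wins.
The second-highest bid is 475 credits, which exceeds the reserve, so that sets the price.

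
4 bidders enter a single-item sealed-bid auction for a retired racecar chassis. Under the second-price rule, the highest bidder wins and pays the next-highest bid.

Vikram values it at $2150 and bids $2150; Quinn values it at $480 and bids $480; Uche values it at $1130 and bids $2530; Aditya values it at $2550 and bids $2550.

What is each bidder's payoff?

Payoffs: Vikram $0, Quinn $0, Uche $0, Aditya $20.

Ordered from highest: Aditya $2550 > Uche $2530 > Vikram $2150 > Quinn $480.
Aditya has the top bid and wins; the price is the second-highest bid, $2530.
Aditya's payoff = $2550 − $2530 = $20. All other bidders lose, so their payoff is 0.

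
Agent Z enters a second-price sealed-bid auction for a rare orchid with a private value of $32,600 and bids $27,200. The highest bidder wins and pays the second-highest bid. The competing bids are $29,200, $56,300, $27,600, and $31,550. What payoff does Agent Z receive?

Highest competing bid: $56,300.
Agent Z's bid $27,200 is not the highest, so Agent Z loses, pays nothing, and earns zero payoff.

$0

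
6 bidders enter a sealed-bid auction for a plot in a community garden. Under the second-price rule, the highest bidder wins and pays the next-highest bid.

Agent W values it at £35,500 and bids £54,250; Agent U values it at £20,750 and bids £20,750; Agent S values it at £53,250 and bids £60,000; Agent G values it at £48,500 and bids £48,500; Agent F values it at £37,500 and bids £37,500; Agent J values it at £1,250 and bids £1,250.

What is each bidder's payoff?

Agent W £0, Agent U £0, Agent S -£1,000, Agent G £0, Agent F £0, Agent J £0.

Sorted high to low: Agent S £60,000; Agent W £54,250; Agent G £48,500; Agent F £37,500; Agent U £20,750; Agent J £1,250.
Agent S has the top bid and wins; the price is the second-highest bid, £54,250.
Agent S's payoff = £53,250 − £54,250 = -£1,000. All other bidders lose, so their payoff is 0.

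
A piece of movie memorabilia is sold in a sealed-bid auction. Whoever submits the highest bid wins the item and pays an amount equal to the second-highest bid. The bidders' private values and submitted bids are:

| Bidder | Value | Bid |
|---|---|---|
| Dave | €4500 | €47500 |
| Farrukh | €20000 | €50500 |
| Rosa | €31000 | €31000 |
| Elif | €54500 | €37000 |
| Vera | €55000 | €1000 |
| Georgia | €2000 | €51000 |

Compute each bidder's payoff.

Sorted high to low: Georgia €51000 > Farrukh €50500 > Dave €47500 > Elif €37000 > Rosa €31000 > Vera €1000.
Georgia has the top bid and wins; the price is the second-highest bid, €50500.
Georgia's payoff = €2000 − €50500 = -€48500. All other bidders lose, so their payoff is 0.

Payoffs: Dave €0, Farrukh €0, Rosa €0, Elif €0, Vera €0, Georgia -€48500.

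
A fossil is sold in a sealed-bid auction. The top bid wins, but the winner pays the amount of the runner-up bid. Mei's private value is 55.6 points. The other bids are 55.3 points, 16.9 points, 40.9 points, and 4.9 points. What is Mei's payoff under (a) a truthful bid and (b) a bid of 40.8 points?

Truthful: 0.3 points; alternative: 0.0 points.

The highest competing bid is 55.3 points.
Bidding truthfully at 55.6 points: Mei has the top bid, wins, and pays the second-highest bid 55.3 points. Payoff = 55.6 points − 55.3 points = 0.3 points.
Bidding 40.8 points: the top bid is 55.3 points (a rival), so Mei loses. Payoff = 0.0 points.
Deviating from a truthful bid can only lose payoff in a second-price auction — never gain.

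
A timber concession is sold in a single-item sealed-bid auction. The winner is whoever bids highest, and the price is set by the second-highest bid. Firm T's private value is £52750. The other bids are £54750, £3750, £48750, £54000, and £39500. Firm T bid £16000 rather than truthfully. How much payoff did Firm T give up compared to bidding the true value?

The highest competing bid is £54750.
Bidding truthfully at £52750: the top bid is £54750 (a rival), so Firm T loses. Payoff = £0.
Bidding £16000: the top bid is £54750 (a rival), so Firm T loses. Payoff = £0.
Regret = truthful payoff − actual payoff = £0 − £0 = £0.
The bid only affects whether you win, not the price — here both bids land on the same side of the top rival bid, so the deviation is payoff-neutral.

Payoff forgone: £0.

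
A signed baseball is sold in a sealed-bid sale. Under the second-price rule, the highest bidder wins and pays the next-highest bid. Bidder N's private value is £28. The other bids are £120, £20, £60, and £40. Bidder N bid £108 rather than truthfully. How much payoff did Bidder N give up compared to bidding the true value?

The highest competing bid is £120.
Bidding truthfully at £28: the top bid is £120 (a rival), so Bidder N loses. Payoff = £0.
Bidding £108: the top bid is £120 (a rival), so Bidder N loses. Payoff = £0.
Regret = truthful payoff − actual payoff = £0 − £0 = £0.

£0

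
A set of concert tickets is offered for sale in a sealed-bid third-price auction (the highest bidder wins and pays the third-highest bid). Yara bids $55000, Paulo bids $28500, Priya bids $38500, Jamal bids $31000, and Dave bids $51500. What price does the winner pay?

Sorted high to low: Yara $55000, then Dave $51500, then Priya $38500, then Jamal $31000, then Paulo $28500.
Yara is the highest bidder, so Yara wins.
Under the third-price rule, the price is the third-highest bid: $38500.

Price paid: $38500.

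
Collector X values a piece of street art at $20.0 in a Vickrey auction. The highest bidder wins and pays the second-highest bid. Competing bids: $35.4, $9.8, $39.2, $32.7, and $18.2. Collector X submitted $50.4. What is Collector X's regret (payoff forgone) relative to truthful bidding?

The highest competing bid is $39.2.
Bidding truthfully at $20.0: the top bid is $39.2 (a rival), so Collector X loses. Payoff = $0.0.
Bidding $50.4: Collector X has the top bid, wins, and pays the second-highest bid $39.2. Payoff = $20.0 − $39.2 = -$19.2.
Regret = truthful payoff − actual payoff = $0.0 − -$19.2 = $19.2.
This is the dominant-strategy logic: truthful bidding weakly beats any alternative.

Regret: $19.2.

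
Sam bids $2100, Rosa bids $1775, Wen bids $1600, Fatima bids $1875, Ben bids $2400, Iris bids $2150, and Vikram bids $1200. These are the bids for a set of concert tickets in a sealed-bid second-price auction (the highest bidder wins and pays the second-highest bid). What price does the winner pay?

Sorted high to low: Ben $2400 > Iris $2150 > Sam $2100 > Fatima $1875 > Rosa $1775 > Wen $1600 > Vikram $1200.
Ben is the highest bidder, so Ben wins.
Under the second-price rule, the price is the second-highest bid: $2150.

$2150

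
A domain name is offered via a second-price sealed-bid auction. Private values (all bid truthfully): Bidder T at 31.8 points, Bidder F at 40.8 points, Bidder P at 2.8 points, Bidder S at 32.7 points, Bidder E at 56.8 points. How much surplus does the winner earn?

Surplus = 16.0 points.

Sorted high to low: Bidder E 56.8 points > Bidder F 40.8 points > Bidder S 32.7 points > Bidder T 31.8 points > Bidder P 2.8 points.
Bidder E wins with the top bid and pays the second-highest, 40.8 points.
Surplus = 56.8 points − 40.8 points = 16.0 points.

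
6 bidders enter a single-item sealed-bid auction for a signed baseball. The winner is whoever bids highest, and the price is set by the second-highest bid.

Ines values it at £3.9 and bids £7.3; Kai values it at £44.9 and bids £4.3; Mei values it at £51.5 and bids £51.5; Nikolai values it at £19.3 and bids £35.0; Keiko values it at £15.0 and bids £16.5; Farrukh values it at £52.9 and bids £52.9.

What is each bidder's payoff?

Ranking the bids: Farrukh £52.9 > Mei £51.5 > Nikolai £35.0 > Keiko £16.5 > Ines £7.3 > Kai £4.3.
Farrukh has the top bid and wins; the price is the second-highest bid, £51.5.
Farrukh's payoff = £52.9 − £51.5 = £1.4. All other bidders lose, so their payoff is 0.

Ines £0.0, Kai £0.0, Mei £0.0, Nikolai £0.0, Keiko £0.0, Farrukh £1.4.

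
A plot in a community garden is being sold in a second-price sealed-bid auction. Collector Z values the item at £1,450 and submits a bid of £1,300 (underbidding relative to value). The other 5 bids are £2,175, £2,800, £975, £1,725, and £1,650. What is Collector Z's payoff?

Highest competing bid: £2,800.
Collector Z's bid £1,300 is not the highest, so Collector Z loses, pays nothing, and earns zero payoff.

£0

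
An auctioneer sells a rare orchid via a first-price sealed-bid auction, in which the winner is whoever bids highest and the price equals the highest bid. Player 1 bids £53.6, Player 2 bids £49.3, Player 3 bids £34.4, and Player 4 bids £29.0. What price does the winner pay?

£53.6

Sorted high to low: Player 1 £53.6 > Player 2 £49.3 > Player 3 £34.4 > Player 4 £29.0.
Player 1 is the highest bidder, so Player 1 wins.
Under the first-price rule, the price is the highest bid: £53.6.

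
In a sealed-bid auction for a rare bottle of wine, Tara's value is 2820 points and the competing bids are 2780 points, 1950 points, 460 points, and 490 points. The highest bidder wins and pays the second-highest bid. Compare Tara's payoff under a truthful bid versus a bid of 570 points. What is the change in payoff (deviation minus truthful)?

Change in payoff: -40 points.

The highest competing bid is 2780 points.
Bidding truthfully at 2820 points: Tara has the top bid, wins, and pays the second-highest bid 2780 points. Payoff = 2820 points − 2780 points = 40 points.
Bidding 570 points: the top bid is 2780 points (a rival), so Tara loses. Payoff = 0 points.
Change = 0 points − 40 points = -40 points.
This is the dominant-strategy logic: truthful bidding weakly beats any alternative.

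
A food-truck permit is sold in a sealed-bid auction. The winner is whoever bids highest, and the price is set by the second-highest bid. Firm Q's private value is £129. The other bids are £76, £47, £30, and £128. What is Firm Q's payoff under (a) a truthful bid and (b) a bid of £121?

The highest competing bid is £128.
Bidding truthfully at £129: Firm Q has the top bid, wins, and pays the second-highest bid £128. Payoff = £129 − £128 = £1.
Bidding £121: the top bid is £128 (a rival), so Firm Q loses. Payoff = £0.

(a) £1  (b) £0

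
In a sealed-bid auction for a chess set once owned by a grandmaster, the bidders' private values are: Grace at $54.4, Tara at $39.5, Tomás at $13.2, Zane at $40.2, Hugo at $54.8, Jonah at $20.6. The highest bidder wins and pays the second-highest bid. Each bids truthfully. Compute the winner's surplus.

Surplus = $0.4.

Ordered from highest: Hugo $54.8, then Grace $54.4, then Zane $40.2, then Tara $39.5, then Jonah $20.6, then Tomás $13.2.
Hugo wins with the top bid and pays the second-highest, $54.4.
Surplus = $54.8 − $54.4 = $0.4.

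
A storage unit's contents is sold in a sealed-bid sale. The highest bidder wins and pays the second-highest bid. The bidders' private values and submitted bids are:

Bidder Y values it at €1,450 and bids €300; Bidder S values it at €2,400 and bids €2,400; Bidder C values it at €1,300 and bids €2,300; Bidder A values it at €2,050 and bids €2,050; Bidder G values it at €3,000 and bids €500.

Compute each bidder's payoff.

Ordered from highest: Bidder S €2,400; Bidder C €2,300; Bidder A €2,050; Bidder G €500; Bidder Y €300.
Bidder S has the top bid and wins; the price is the second-highest bid, €2,300.
Bidder S's payoff = €2,400 − €2,300 = €100. All other bidders lose, so their payoff is 0.

Bidder Y €0, Bidder S €100, Bidder C €0, Bidder A €0, Bidder G €0.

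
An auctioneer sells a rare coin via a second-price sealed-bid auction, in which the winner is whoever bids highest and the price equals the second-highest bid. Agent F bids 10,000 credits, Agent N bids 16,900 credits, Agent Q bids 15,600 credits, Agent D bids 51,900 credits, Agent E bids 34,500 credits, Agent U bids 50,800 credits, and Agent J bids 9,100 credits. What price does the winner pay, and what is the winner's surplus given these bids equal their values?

Ranking the bids: Agent D 51,900 credits; Agent U 50,800 credits; Agent E 34,500 credits; Agent N 16,900 credits; Agent Q 15,600 credits; Agent F 10,000 credits; Agent J 9,100 credits.
Agent D is the highest bidder, so Agent D wins.
Under the second-price rule, the price is the second-highest bid: 50,800 credits.
Surplus = 51,900 credits − 50,800 credits = 1,100 credits.

The winner pays 50,800 credits for a surplus of 1,100 credits.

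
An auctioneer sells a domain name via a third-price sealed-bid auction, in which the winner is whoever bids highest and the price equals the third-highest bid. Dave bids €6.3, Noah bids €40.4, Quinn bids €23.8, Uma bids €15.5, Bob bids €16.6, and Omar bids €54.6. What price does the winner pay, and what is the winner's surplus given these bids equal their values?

The winner pays €23.8 for a surplus of €30.8.

Ranking the bids: Omar €54.6, then Noah €40.4, then Quinn €23.8, then Bob €16.6, then Uma €15.5, then Dave €6.3.
Omar is the highest bidder, so Omar wins.
Under the third-price rule, the price is the third-highest bid: €23.8.
Surplus = €54.6 − €23.8 = €30.8.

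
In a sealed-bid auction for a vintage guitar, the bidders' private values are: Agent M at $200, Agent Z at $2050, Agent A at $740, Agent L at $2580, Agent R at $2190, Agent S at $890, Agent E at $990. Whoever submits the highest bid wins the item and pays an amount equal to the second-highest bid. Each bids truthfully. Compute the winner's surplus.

Ordered from highest: Agent L $2580 > Agent R $2190 > Agent Z $2050 > Agent E $990 > Agent S $890 > Agent A $740 > Agent M $200.
Agent L wins with the top bid and pays the second-highest, $2190.
Surplus = $2580 − $2190 = $390.

$390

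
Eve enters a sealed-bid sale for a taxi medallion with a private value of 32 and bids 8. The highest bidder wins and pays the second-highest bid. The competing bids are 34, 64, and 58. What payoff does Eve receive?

Highest competing bid: 64.
Eve's bid 8 is not the highest, so Eve loses, pays nothing, and earns zero payoff.

0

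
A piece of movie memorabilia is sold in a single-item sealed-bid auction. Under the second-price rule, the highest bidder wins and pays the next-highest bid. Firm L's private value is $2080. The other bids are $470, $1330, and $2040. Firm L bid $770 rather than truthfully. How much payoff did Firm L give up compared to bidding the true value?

Payoff forgone: $40.

The highest competing bid is $2040.
Bidding truthfully at $2080: Firm L has the top bid, wins, and pays the second-highest bid $2040. Payoff = $2080 − $2040 = $40.
Bidding $770: the top bid is $2040 (a rival), so Firm L loses. Payoff = $0.
Regret = truthful payoff − actual payoff = $40 − $0 = $40.
Deviating from a truthful bid can only lose payoff in a second-price auction — never gain.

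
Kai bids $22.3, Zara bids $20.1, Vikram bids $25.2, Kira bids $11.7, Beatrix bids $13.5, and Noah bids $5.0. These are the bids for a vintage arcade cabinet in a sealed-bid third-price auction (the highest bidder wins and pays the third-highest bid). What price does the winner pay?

Sorted high to low: Vikram $25.2 > Kai $22.3 > Zara $20.1 > Beatrix $13.5 > Kira $11.7 > Noah $5.0.
Vikram is the highest bidder, so Vikram wins.
Under the third-price rule, the price is the third-highest bid: $20.1.

The winner pays $20.1.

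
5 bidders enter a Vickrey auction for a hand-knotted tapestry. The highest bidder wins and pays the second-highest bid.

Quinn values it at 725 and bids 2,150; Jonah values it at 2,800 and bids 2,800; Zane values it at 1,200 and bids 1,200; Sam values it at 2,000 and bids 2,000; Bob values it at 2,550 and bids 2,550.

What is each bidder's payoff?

Bids in descending order: Jonah 2,800 > Bob 2,550 > Quinn 2,150 > Sam 2,000 > Zane 1,200.
Jonah has the top bid and wins; the price is the second-highest bid, 2,550.
Jonah's payoff = 2,800 − 2,550 = 250. All other bidders lose, so their payoff is 0.

Payoffs: Quinn 0, Jonah 250, Zane 0, Sam 0, Bob 0.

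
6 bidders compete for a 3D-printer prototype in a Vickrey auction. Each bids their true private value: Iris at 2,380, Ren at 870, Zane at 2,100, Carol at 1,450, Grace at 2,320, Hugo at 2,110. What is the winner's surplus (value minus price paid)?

60

Sorted high to low: Iris 2,380; Grace 2,320; Hugo 2,110; Zane 2,100; Carol 1,450; Ren 870.
Iris wins with the top bid and pays the second-highest, 2,320.
Surplus = 2,380 − 2,320 = 60.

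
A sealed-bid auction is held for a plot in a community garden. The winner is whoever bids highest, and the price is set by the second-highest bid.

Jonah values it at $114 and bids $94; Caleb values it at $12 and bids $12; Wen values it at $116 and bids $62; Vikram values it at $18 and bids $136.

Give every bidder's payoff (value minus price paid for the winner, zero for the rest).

Sorted high to low: Vikram $136, then Jonah $94, then Wen $62, then Caleb $12.
Vikram has the top bid and wins; the price is the second-highest bid, $94.
Vikram's payoff = $18 − $94 = -$76. All other bidders lose, so their payoff is 0.

Jonah $0, Caleb $0, Wen $0, Vikram -$76.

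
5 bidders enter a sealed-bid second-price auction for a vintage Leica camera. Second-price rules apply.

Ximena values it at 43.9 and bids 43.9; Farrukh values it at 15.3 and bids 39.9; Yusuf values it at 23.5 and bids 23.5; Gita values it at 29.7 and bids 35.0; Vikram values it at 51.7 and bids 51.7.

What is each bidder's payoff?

Sorted high to low: Vikram 51.7; Ximena 43.9; Farrukh 39.9; Gita 35.0; Yusuf 23.5.
Vikram has the top bid and wins; the price is the second-highest bid, 43.9.
Vikram's payoff = 51.7 − 43.9 = 7.8. All other bidders lose, so their payoff is 0.

Ximena 0.0, Farrukh 0.0, Yusuf 0.0, Gita 0.0, Vikram 7.8.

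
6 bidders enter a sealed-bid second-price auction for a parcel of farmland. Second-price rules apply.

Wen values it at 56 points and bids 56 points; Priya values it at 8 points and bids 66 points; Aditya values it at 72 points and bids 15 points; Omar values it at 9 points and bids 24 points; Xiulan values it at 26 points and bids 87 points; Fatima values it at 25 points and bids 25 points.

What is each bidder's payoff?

Sorted high to low: Xiulan 87 points > Priya 66 points > Wen 56 points > Fatima 25 points > Omar 24 points > Aditya 15 points.
Xiulan has the top bid and wins; the price is the second-highest bid, 66 points.
Xiulan's payoff = 26 points − 66 points = -40 points. All other bidders lose, so their payoff is 0.

Wen 0 points, Priya 0 points, Aditya 0 points, Omar 0 points, Xiulan -40 points, Fatima 0 points.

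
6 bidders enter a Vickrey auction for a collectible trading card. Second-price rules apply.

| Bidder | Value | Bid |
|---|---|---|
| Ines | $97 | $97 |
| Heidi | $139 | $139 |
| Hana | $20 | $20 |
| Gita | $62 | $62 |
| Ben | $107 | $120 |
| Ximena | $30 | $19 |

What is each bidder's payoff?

Sorted high to low: Heidi $139 > Ben $120 > Ines $97 > Gita $62 > Hana $20 > Ximena $19.
Heidi has the top bid and wins; the price is the second-highest bid, $120.
Heidi's payoff = $139 − $120 = $19. All other bidders lose, so their payoff is 0.

Payoffs: Ines $0, Heidi $19, Hana $0, Gita $0, Ben $0, Ximena $0.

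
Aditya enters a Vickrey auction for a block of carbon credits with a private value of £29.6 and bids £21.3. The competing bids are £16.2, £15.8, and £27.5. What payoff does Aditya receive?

Highest competing bid: £27.5.
Aditya's bid £21.3 is not the highest, so Aditya loses, pays nothing, and earns zero payoff.

Aditya's payoff: £0.0.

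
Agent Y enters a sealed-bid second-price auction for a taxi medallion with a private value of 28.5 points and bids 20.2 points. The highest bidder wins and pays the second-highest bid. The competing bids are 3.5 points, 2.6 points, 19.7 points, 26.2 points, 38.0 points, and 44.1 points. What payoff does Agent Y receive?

Payoff = 0.0 points.

Highest competing bid: 44.1 points.
Agent Y's bid 20.2 points is not the highest, so Agent Y loses, pays nothing, and earns zero payoff.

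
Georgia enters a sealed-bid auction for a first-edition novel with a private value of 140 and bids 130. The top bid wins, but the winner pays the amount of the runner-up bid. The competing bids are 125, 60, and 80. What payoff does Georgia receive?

Georgia's payoff: 15.

Highest competing bid: 125.
Georgia's bid 130 is the highest overall, so Georgia wins and pays the second-highest bid, 125.
Payoff = value − price = 140 − 125 = 15.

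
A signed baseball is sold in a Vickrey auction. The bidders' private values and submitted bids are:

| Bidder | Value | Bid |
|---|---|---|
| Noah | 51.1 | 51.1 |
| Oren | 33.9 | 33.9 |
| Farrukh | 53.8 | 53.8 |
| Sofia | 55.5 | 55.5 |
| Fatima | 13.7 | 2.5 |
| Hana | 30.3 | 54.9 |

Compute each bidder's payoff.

Payoffs: Noah 0.0, Oren 0.0, Farrukh 0.0, Sofia 0.6, Fatima 0.0, Hana 0.0.

Ranking the bids: Sofia 55.5, then Hana 54.9, then Farrukh 53.8, then Noah 51.1, then Oren 33.9, then Fatima 2.5.
Sofia has the top bid and wins; the price is the second-highest bid, 54.9.
Sofia's payoff = 55.5 − 54.9 = 0.6. All other bidders lose, so their payoff is 0.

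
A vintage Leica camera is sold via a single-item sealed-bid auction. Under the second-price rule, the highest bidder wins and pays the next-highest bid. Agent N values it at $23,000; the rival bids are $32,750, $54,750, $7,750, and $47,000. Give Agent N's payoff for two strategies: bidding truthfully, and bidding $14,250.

The highest competing bid is $54,750.
Bidding truthfully at $23,000: the top bid is $54,750 (a rival), so Agent N loses. Payoff = $0.
Bidding $14,250: the top bid is $54,750 (a rival), so Agent N loses. Payoff = $0.
The bid only affects whether you win, not the price — here both bids land on the same side of the top rival bid, so the deviation is payoff-neutral.

Truthful: $0; alternative: $0.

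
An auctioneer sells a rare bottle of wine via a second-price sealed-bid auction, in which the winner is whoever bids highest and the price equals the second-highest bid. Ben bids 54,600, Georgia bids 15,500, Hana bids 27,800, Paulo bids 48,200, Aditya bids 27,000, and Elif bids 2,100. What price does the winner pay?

The winner pays 48,200.

Sorted high to low: Ben 54,600, then Paulo 48,200, then Hana 27,800, then Aditya 27,000, then Georgia 15,500, then Elif 2,100.
Ben is the highest bidder, so Ben wins.
Under the second-price rule, the price is the second-highest bid: 48,200.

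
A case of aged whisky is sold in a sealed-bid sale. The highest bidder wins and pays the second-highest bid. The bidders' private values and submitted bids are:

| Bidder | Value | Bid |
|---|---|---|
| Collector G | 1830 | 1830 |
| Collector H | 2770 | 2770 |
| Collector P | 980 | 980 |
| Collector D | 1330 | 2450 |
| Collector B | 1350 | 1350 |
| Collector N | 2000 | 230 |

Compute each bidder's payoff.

Sorted high to low: Collector H 2770 > Collector D 2450 > Collector G 1830 > Collector B 1350 > Collector P 980 > Collector N 230.
Collector H has the top bid and wins; the price is the second-highest bid, 2450.
Collector H's payoff = 2770 − 2450 = 320. All other bidders lose, so their payoff is 0.

Collector G 0, Collector H 320, Collector P 0, Collector D 0, Collector B 0, Collector N 0.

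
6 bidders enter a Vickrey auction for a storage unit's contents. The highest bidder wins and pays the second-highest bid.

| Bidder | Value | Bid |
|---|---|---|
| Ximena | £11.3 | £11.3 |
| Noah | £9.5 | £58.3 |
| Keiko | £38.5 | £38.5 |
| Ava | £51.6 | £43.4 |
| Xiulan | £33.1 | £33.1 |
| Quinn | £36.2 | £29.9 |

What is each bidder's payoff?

Sorted high to low: Noah £58.3; Ava £43.4; Keiko £38.5; Xiulan £33.1; Quinn £29.9; Ximena £11.3.
Noah has the top bid and wins; the price is the second-highest bid, £43.4.
Noah's payoff = £9.5 − £43.4 = -£33.9. All other bidders lose, so their payoff is 0.

Payoffs: Ximena £0.0, Noah -£33.9, Keiko £0.0, Ava £0.0, Xiulan £0.0, Quinn £0.0.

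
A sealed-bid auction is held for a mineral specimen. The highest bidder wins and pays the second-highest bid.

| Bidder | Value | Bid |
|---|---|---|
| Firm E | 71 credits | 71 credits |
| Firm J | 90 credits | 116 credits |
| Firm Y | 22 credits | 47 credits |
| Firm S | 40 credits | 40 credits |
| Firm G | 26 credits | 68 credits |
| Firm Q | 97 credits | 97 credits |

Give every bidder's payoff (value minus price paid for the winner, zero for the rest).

Ordered from highest: Firm J 116 credits > Firm Q 97 credits > Firm E 71 credits > Firm G 68 credits > Firm Y 47 credits > Firm S 40 credits.
Firm J has the top bid and wins; the price is the second-highest bid, 97 credits.
Firm J's payoff = 90 credits − 97 credits = -7 credits. All other bidders lose, so their payoff is 0.

Firm E 0 credits, Firm J -7 credits, Firm Y 0 credits, Firm S 0 credits, Firm G 0 credits, Firm Q 0 credits.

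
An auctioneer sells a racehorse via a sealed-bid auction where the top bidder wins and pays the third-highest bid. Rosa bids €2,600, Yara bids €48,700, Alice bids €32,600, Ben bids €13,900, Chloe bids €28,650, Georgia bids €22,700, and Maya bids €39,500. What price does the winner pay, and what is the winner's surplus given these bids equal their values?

Price €32,600; surplus €16,100.

Ordered from highest: Yara €48,700, then Maya €39,500, then Alice €32,600, then Chloe €28,650, then Georgia €22,700, then Ben €13,900, then Rosa €2,600.
Yara is the highest bidder, so Yara wins.
Under the third-price rule, the price is the third-highest bid: €32,600.
Surplus = €48,700 − €32,600 = €16,100.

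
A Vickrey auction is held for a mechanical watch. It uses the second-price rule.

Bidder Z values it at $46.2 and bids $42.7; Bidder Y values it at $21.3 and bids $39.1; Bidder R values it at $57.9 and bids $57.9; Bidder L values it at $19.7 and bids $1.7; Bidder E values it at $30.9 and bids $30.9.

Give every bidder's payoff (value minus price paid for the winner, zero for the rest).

Ranking the bids: Bidder R $57.9, then Bidder Z $42.7, then Bidder Y $39.1, then Bidder E $30.9, then Bidder L $1.7.
Bidder R has the top bid and wins; the price is the second-highest bid, $42.7.
Bidder R's payoff = $57.9 − $42.7 = $15.2. All other bidders lose, so their payoff is 0.

Bidder Z $0.0, Bidder Y $0.0, Bidder R $15.2, Bidder L $0.0, Bidder E $0.0.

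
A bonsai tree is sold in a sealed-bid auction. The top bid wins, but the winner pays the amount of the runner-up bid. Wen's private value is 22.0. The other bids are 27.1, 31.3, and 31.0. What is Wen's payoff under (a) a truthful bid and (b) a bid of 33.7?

The highest competing bid is 31.3.
Bidding truthfully at 22.0: the top bid is 31.3 (a rival), so Wen loses. Payoff = 0.0.
Bidding 33.7: Wen has the top bid, wins, and pays the second-highest bid 31.3. Payoff = 22.0 − 31.3 = -9.3.

(a) 0.0  (b) -9.3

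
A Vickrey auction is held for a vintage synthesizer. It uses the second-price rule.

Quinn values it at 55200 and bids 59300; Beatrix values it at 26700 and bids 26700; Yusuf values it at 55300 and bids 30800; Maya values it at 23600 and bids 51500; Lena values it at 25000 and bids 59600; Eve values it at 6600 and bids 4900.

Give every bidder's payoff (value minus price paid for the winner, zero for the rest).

Sorted high to low: Lena 59600, then Quinn 59300, then Maya 51500, then Yusuf 30800, then Beatrix 26700, then Eve 4900.
Lena has the top bid and wins; the price is the second-highest bid, 59300.
Lena's payoff = 25000 − 59300 = -34300. All other bidders lose, so their payoff is 0.

Payoffs: Quinn 0, Beatrix 0, Yusuf 0, Maya 0, Lena -34300, Eve 0.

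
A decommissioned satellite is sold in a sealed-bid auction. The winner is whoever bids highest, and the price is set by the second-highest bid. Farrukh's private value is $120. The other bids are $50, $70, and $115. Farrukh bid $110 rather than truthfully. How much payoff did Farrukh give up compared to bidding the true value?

Regret: $5.

The highest competing bid is $115.
Bidding truthfully at $120: Farrukh has the top bid, wins, and pays the second-highest bid $115. Payoff = $120 − $115 = $5.
Bidding $110: the top bid is $115 (a rival), so Farrukh loses. Payoff = $0.
Regret = truthful payoff − actual payoff = $5 − $0 = $5.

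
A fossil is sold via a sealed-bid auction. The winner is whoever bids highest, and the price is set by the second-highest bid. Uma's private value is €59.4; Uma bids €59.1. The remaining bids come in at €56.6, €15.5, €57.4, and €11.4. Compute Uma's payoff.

€2.0

Highest competing bid: €57.4.
Uma's bid €59.1 is the highest overall, so Uma wins and pays the second-highest bid, €57.4.
Payoff = value − price = €59.4 − €57.4 = €2.0.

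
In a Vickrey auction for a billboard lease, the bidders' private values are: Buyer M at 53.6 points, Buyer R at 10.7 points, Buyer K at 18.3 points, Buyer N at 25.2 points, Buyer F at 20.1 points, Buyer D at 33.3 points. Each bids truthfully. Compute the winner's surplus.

Winner's surplus: 20.3 points.

Bids in descending order: Buyer M 53.6 points > Buyer D 33.3 points > Buyer N 25.2 points > Buyer F 20.1 points > Buyer K 18.3 points > Buyer R 10.7 points.
Buyer M wins with the top bid and pays the second-highest, 33.3 points.
Surplus = 53.6 points − 33.3 points = 20.3 points.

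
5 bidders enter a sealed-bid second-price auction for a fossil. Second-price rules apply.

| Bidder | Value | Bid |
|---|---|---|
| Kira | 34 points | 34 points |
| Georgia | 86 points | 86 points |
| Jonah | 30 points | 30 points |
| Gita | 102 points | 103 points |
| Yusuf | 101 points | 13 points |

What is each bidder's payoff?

Ranking the bids: Gita 103 points > Georgia 86 points > Kira 34 points > Jonah 30 points > Yusuf 13 points.
Gita has the top bid and wins; the price is the second-highest bid, 86 points.
Gita's payoff = 102 points − 86 points = 16 points. All other bidders lose, so their payoff is 0.

Payoffs: Kira 0 points, Georgia 0 points, Jonah 0 points, Gita 16 points, Yusuf 0 points.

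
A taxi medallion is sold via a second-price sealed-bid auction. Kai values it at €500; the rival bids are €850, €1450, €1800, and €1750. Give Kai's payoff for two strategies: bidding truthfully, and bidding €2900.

Truthful: €0; alternative: -€1300.

The highest competing bid is €1800.
Bidding truthfully at €500: the top bid is €1800 (a rival), so Kai loses. Payoff = €0.
Bidding €2900: Kai has the top bid, wins, and pays the second-highest bid €1800. Payoff = €500 − €1800 = -€1300.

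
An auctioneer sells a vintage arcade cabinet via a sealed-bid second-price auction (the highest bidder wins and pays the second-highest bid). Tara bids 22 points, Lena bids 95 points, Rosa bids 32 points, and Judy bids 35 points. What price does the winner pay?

35 points

Sorted high to low: Lena 95 points; Judy 35 points; Rosa 32 points; Tara 22 points.
Lena is the highest bidder, so Lena wins.
Under the second-price rule, the price is the second-highest bid: 35 points.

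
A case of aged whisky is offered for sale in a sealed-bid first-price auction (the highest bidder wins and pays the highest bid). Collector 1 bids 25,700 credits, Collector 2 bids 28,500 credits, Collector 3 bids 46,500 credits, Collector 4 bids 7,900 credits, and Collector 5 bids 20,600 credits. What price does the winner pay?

46,500 credits

Ranking the bids: Collector 3 46,500 credits > Collector 2 28,500 credits > Collector 1 25,700 credits > Collector 5 20,600 credits > Collector 4 7,900 credits.
Collector 3 is the highest bidder, so Collector 3 wins.
Under the first-price rule, the price is the highest bid: 46,500 credits.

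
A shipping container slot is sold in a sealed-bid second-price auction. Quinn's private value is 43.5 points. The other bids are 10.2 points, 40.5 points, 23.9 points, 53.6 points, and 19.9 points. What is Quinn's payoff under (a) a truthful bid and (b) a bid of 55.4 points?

(a) 0.0 points  (b) -10.1 points

The highest competing bid is 53.6 points.
Bidding truthfully at 43.5 points: the top bid is 53.6 points (a rival), so Quinn loses. Payoff = 0.0 points.
Bidding 55.4 points: Quinn has the top bid, wins, and pays the second-highest bid 53.6 points. Payoff = 43.5 points − 53.6 points = -10.1 points.
This is the dominant-strategy logic: truthful bidding weakly beats any alternative.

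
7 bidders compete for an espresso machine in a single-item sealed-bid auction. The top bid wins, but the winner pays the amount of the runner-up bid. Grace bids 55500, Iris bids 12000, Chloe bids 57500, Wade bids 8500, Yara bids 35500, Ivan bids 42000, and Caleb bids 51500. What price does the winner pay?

Ranking the bids: Chloe 57500; Grace 55500; Caleb 51500; Ivan 42000; Yara 35500; Iris 12000; Wade 8500.
Chloe has the highest bid, so Chloe wins.
The second-highest bid is 55500, so that is what Chloe pays.

Price paid: 55500.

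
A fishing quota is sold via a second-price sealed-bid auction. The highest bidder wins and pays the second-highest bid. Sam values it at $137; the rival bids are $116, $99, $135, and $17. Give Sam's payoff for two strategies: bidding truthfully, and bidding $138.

The highest competing bid is $135.
Bidding truthfully at $137: Sam has the top bid, wins, and pays the second-highest bid $135. Payoff = $137 − $135 = $2.
Bidding $138: Sam has the top bid, wins, and pays the second-highest bid $135. Payoff = $137 − $135 = $2.

(a) $2  (b) $2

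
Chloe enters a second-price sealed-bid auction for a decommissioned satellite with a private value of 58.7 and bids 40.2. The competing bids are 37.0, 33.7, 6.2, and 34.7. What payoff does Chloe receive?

Highest competing bid: 37.0.
Chloe's bid 40.2 is the highest overall, so Chloe wins and pays the second-highest bid, 37.0.
Payoff = value − price = 58.7 − 37.0 = 21.7.

Payoff = 21.7.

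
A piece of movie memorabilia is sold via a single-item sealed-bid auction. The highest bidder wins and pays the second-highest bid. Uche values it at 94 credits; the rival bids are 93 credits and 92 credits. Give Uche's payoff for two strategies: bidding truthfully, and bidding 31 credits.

Truthful: 1 credits; alternative: 0 credits.

The highest competing bid is 93 credits.
Bidding truthfully at 94 credits: Uche has the top bid, wins, and pays the second-highest bid 93 credits. Payoff = 94 credits − 93 credits = 1 credits.
Bidding 31 credits: the top bid is 93 credits (a rival), so Uche loses. Payoff = 0 credits.
Deviating from a truthful bid can only lose payoff in a second-price auction — never gain.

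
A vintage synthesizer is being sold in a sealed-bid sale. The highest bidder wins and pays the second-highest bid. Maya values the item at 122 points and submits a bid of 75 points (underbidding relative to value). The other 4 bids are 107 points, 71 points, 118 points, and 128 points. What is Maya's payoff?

Highest competing bid: 128 points.
Maya's bid 75 points is not the highest, so Maya loses, pays nothing, and earns zero payoff.

Maya's payoff: 0 points.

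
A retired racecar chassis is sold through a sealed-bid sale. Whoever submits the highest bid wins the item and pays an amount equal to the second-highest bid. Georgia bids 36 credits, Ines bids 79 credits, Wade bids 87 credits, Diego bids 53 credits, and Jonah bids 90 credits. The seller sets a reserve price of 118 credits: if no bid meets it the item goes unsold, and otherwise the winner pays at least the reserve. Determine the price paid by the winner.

unsold

Sorted high to low: Jonah 90 credits, then Wade 87 credits, then Ines 79 credits, then Diego 53 credits, then Georgia 36 credits.
The top bid 90 credits is below the reserve 118 credits, so the item goes unsold and nothing is paid.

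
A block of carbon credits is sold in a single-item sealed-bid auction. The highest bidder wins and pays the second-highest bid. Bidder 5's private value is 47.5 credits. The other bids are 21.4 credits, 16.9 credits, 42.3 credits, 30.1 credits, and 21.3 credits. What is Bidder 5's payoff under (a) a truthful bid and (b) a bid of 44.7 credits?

(a) 5.2 credits  (b) 5.2 credits

The highest competing bid is 42.3 credits.
Bidding truthfully at 47.5 credits: Bidder 5 has the top bid, wins, and pays the second-highest bid 42.3 credits. Payoff = 47.5 credits − 42.3 credits = 5.2 credits.
Bidding 44.7 credits: Bidder 5 has the top bid, wins, and pays the second-highest bid 42.3 credits. Payoff = 47.5 credits − 42.3 credits = 5.2 credits.
The bid only affects whether you win, not the price — here both bids land on the same side of the top rival bid, so the deviation is payoff-neutral.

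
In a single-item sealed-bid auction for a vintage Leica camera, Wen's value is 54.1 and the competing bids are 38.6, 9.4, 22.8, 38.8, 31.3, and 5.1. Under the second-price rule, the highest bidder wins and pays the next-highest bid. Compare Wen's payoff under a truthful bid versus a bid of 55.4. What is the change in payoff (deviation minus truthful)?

The highest competing bid is 38.8.
Bidding truthfully at 54.1: Wen has the top bid, wins, and pays the second-highest bid 38.8. Payoff = 54.1 − 38.8 = 15.3.
Bidding 55.4: Wen has the top bid, wins, and pays the second-highest bid 38.8. Payoff = 54.1 − 38.8 = 15.3.
Change = 15.3 − 15.3 = 0.0.

Change in payoff: 0.0.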